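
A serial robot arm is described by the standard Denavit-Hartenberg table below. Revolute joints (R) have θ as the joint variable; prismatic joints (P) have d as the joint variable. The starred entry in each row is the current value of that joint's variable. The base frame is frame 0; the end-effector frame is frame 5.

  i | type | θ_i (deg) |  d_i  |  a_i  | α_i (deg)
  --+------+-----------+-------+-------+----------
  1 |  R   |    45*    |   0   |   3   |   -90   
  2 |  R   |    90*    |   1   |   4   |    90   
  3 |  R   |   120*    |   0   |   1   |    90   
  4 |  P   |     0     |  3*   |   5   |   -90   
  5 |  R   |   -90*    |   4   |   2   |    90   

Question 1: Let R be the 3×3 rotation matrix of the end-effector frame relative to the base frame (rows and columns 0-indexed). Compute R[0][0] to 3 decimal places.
-0.354

End-effector x-axis (col 0 of R) = (-0.3536,0.3536,-0.8660)
R[0][0] = -0.3536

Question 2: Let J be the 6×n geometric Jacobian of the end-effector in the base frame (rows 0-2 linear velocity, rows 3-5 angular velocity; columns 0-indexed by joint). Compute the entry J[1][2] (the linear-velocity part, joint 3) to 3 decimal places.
axis z_2 = (0.7071,0.7071,0.0000); lever o_n−o_2 = (-2.6136,8.2704,-1.3301)
cross product → J_v[:, 2] = (-0.9405,0.9405,7.6962)
J_ω[:, 2] = z_2
entry J[1][2] = 0.9405

0.941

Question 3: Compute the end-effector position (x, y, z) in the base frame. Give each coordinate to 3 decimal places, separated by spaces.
-1.199 11.099 -5.330

after link 1: o_1 = (2.1213, 2.1213, 0.0000)
after link 2: o_2 = (1.4142, 2.8284, -4.0000)
after link 3: o_3 = (0.8018, 3.4408, -3.5000)
after link 4: o_4 = (-3.3207, 7.5633, -3.5981)
after link 5: o_5 = (-1.1994, 11.0989, -5.3301)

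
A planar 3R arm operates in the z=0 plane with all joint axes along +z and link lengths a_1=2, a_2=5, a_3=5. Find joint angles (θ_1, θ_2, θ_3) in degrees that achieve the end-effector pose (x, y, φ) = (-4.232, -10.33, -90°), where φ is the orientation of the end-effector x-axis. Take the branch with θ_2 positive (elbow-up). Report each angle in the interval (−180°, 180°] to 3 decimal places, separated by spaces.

wrist centre = target − a_3·(cos φ, sin φ) = (-4.2320, -5.3300)
cos θ_2 = (46.3187−2²−5²)/(2·2·5) = 0.8659; θ_2 = 30.0102° (elbow-up)
β = atan2(-5.3300,-4.2320) = -128.4494°; ψ = atan2(2.5008,6.3297) = 21.5583°
θ_1 = β − ψ = -150.0078°
θ_3 = φ − θ_1 − θ_2 = 29.9975° (wrapped to (-180°,180°])

-150.008 30.010 29.998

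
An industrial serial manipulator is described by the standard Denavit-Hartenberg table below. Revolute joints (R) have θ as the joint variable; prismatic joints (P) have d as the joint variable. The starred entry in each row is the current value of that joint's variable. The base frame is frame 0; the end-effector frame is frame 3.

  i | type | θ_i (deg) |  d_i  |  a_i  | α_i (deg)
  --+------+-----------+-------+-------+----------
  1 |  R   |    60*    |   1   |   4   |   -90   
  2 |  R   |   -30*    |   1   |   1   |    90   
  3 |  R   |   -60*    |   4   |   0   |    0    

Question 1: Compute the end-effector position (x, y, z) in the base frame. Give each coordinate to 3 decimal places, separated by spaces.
after link 1: o_1 = (2.0000, 3.4641, 1.0000)
after link 2: o_2 = (1.5670, 4.7141, 1.5000)
after link 3: o_3 = (0.5670, 2.9821, 4.9641)

0.567 2.982 4.964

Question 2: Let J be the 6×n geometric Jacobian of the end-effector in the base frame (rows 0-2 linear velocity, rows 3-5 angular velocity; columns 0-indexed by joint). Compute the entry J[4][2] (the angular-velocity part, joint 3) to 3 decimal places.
-0.433

axis z_2 = (-0.2500,-0.4330,0.8660); lever o_n−o_2 = (-1.0000,-1.7321,3.4641)
cross product → J_v[:, 2] = (-0.0000,0.0000,-0.0000)
J_ω[:, 2] = z_2
entry J[4][2] = -0.4330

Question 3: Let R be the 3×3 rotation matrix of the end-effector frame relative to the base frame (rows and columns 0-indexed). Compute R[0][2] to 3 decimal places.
-0.250

End-effector z-axis (col 2 of R) = (-0.2500,-0.4330,0.8660)
R[0][2] = -0.2500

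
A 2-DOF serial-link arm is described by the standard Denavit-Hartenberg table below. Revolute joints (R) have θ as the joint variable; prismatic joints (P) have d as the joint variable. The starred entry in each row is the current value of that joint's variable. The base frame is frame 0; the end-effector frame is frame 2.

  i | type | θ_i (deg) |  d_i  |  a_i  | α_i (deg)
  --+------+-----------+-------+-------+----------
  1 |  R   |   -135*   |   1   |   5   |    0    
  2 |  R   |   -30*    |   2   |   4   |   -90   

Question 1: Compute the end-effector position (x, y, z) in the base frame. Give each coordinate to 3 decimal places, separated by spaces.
after link 1: o_1 = (-3.5355, -3.5355, 1.0000)
after link 2: o_2 = (-7.3992, -4.5708, 3.0000)

-7.399 -4.571 3.000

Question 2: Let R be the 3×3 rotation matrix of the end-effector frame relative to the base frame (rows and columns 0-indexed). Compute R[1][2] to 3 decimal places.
-0.966

End-effector z-axis (col 2 of R) = (0.2588,-0.9659,0.0000)
R[1][2] = -0.9659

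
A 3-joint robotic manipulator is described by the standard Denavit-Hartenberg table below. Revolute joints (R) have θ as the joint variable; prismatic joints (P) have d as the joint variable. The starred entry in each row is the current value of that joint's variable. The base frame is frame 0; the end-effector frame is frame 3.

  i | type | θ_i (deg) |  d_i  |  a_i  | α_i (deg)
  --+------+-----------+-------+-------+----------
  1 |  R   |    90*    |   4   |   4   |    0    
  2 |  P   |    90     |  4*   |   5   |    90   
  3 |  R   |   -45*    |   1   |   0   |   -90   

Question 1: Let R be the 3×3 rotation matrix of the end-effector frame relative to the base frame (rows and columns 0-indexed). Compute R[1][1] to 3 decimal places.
End-effector y-axis (col 1 of R) = (-0.0000,-1.0000,-0.0000)
R[1][1] = -1.0000

-1.000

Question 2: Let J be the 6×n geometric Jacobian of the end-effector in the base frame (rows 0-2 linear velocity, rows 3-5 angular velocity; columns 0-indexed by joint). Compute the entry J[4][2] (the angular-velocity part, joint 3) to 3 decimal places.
axis z_2 = (0.0000,1.0000,0.0000); lever o_n−o_2 = (0.0000,1.0000,0.0000)
cross product → J_v[:, 2] = (-0.0000,0.0000,0.0000)
J_ω[:, 2] = z_2
entry J[4][2] = 1.0000

1.000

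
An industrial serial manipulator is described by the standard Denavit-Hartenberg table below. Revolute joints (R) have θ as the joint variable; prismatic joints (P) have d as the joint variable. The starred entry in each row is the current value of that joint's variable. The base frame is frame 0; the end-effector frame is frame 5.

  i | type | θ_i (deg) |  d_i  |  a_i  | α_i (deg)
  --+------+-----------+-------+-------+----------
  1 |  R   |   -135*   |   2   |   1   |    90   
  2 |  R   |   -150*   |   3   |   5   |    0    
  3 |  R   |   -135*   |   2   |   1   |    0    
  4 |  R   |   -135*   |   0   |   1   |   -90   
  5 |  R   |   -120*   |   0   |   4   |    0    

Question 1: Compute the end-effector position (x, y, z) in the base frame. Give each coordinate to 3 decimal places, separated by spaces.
-3.460 8.510 1.332

after link 1: o_1 = (-0.7071, -0.7071, 2.0000)
after link 2: o_2 = (0.2334, 4.4761, -0.5000)
after link 3: o_3 = (-1.3638, 5.7073, 0.4659)
after link 4: o_4 = (-1.7173, 5.3537, -0.4001)
after link 5: o_5 = (-3.4597, 8.5103, 1.3320)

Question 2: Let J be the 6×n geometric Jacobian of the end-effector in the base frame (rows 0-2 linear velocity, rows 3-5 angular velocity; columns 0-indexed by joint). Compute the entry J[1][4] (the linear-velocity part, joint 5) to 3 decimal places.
0.189

axis z_4 = (-0.6124,-0.6124,0.5000); lever o_n−o_4 = (-1.7424,3.1566,1.7321)
cross product → J_v[:, 4] = (-2.6390,0.1895,-3.0000)
J_ω[:, 4] = z_4
entry J[1][4] = 0.1895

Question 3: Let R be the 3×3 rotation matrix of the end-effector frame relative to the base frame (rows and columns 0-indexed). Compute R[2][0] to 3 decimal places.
0.433

End-effector x-axis (col 0 of R) = (-0.4356,0.7891,0.4330)
R[2][0] = 0.4330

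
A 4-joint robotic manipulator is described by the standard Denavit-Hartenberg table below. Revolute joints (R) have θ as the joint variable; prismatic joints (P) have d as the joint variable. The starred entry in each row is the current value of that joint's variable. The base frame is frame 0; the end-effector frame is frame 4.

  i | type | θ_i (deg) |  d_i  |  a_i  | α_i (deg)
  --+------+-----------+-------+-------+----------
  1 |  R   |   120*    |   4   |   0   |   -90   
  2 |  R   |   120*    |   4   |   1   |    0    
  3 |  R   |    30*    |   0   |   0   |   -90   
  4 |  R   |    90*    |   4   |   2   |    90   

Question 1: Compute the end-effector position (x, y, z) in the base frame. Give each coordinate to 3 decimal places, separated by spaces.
-0.482 -3.165 6.598

after link 1: o_1 = (0.0000, 0.0000, 4.0000)
after link 2: o_2 = (-3.2141, -2.4330, 3.1340)
after link 3: o_3 = (-3.2141, -2.4330, 3.1340)
after link 4: o_4 = (-0.4821, -3.1651, 6.5981)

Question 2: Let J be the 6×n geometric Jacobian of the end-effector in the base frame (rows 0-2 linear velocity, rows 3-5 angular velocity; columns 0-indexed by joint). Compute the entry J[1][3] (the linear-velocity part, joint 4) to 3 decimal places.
1.500

axis z_3 = (0.2500,-0.4330,0.8660); lever o_n−o_3 = (2.7321,-0.7321,3.4641)
cross product → J_v[:, 3] = (-0.8660,1.5000,1.0000)
J_ω[:, 3] = z_3
entry J[1][3] = 1.5000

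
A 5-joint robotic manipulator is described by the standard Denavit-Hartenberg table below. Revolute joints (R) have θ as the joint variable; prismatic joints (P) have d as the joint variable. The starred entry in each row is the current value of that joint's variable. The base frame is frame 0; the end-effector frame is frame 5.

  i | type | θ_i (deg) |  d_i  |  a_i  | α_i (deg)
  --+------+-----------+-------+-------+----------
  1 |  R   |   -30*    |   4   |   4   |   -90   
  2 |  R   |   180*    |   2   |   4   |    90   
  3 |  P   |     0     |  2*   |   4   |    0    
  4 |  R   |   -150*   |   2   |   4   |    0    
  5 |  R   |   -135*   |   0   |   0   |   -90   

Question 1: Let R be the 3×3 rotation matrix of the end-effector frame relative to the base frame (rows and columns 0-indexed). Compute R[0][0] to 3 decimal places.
0.259

End-effector x-axis (col 0 of R) = (0.2588,0.9659,0.0000)
R[0][0] = 0.2588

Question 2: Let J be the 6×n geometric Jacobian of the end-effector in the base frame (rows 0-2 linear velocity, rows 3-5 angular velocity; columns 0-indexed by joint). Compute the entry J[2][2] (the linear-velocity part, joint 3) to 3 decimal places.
prismatic axis z_2 = (0.0000,0.0000,-1.0000)
J_v[:, 2] = z_2; J_ω[:, 2] = (0,0,0)
entry J[2][2] = -1.0000

-1.000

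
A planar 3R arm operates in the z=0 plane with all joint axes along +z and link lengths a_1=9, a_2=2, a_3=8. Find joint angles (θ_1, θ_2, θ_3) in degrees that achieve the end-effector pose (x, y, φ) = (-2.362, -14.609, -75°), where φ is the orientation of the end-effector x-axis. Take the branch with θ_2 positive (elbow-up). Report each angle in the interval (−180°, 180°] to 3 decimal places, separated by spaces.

wrist centre = target − a_3·(cos φ, sin φ) = (-4.4326, -6.8816)
cos θ_2 = (67.0038−9²−2²)/(2·9·2) = -0.4999; θ_2 = 119.9929° (elbow-up)
β = atan2(-6.8816,-4.4326) = -122.7863°; ψ = atan2(1.7322,8.0002) = 12.2169°
θ_1 = β − ψ = -135.0032°
θ_3 = φ − θ_1 − θ_2 = -59.9898° (wrapped to (-180°,180°])

-135.003 119.993 -59.990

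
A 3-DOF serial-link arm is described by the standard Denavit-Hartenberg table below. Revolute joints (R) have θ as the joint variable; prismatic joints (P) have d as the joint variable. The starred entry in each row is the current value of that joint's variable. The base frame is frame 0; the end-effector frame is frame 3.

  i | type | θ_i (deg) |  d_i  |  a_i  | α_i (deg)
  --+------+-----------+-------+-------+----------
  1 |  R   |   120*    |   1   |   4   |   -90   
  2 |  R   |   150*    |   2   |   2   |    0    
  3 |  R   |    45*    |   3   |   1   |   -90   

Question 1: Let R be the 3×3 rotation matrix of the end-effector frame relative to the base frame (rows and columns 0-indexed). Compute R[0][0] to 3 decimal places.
0.483

End-effector x-axis (col 0 of R) = (0.4830,-0.8365,0.2588)
R[0][0] = 0.4830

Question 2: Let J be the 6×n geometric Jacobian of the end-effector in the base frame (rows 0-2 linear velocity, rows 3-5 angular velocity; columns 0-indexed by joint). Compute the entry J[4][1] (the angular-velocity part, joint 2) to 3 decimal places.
axis z_1 = (-0.8660,-0.5000,0.0000); lever o_n−o_1 = (-2.9811,-4.8365,-0.7412)
cross product → J_v[:, 1] = (0.3706,-0.6419,2.6980)
J_ω[:, 1] = z_1
entry J[4][1] = -0.5000

-0.500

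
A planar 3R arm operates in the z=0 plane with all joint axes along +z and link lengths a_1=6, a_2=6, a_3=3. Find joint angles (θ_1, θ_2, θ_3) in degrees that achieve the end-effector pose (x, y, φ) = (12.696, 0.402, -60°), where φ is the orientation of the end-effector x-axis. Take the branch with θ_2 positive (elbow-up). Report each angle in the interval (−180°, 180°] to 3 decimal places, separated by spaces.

wrist centre = target − a_3·(cos φ, sin φ) = (11.1960, 3.0001)
cos θ_2 = (134.3509−6²−6²)/(2·6·6) = 0.8660; θ_2 = 30.0047° (elbow-up)
β = atan2(3.0001,11.1960) = 15.0006°; ψ = atan2(3.0004,11.1959) = 15.0024°
θ_1 = β − ψ = -0.0018°
θ_3 = φ − θ_1 − θ_2 = -90.0029° (wrapped to (-180°,180°])

-0.002 30.005 -90.003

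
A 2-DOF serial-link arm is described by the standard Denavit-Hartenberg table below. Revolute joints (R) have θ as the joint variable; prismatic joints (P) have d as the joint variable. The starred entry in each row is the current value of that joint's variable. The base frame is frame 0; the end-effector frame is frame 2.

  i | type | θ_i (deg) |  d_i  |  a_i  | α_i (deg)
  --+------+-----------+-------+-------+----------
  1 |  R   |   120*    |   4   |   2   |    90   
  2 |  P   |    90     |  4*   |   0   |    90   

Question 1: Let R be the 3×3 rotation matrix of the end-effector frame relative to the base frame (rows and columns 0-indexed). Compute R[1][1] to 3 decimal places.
End-effector y-axis (col 1 of R) = (0.8660,0.5000,0.0000)
R[1][1] = 0.5000

0.500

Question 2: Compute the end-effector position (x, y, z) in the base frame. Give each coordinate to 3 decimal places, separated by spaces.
after link 1: o_1 = (-1.0000, 1.7321, 4.0000)
after link 2: o_2 = (2.4641, 3.7321, 4.0000)

2.464 3.732 4.000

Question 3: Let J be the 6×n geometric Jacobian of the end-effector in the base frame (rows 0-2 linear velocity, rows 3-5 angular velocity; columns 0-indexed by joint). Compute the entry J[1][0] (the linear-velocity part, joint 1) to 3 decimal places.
axis z_0 = ẑ; lever o_n−o_0 = (2.4641,3.7321,4.0000)
cross product → J_v[:, 0] = (-3.7321,2.4641,0.0000)
J_ω[:, 0] = z_0
entry J[1][0] = 2.4641

2.464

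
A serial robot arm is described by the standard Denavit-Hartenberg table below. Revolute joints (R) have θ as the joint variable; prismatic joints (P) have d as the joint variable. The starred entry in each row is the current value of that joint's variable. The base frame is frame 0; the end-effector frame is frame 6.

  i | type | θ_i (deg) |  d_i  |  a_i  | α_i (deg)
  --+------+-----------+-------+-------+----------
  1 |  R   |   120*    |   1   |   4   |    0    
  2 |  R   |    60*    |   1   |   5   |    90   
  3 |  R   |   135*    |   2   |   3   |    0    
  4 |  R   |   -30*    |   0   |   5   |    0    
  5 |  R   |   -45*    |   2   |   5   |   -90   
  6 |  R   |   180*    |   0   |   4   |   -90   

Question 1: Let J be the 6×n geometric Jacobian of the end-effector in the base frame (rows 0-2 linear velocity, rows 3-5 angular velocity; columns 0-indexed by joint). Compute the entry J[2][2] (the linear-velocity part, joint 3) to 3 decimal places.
-2.915

axis z_2 = (0.0000,1.0000,0.0000); lever o_n−o_2 = (2.9154,4.0000,7.8170)
cross product → J_v[:, 2] = (7.8170,-0.0000,-2.9154)
J_ω[:, 2] = z_2
entry J[2][2] = -2.9154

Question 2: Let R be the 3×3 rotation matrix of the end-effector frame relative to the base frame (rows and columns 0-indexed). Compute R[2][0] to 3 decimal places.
End-effector x-axis (col 0 of R) = (0.5000,-0.0000,-0.8660)
R[2][0] = -0.8660

-0.866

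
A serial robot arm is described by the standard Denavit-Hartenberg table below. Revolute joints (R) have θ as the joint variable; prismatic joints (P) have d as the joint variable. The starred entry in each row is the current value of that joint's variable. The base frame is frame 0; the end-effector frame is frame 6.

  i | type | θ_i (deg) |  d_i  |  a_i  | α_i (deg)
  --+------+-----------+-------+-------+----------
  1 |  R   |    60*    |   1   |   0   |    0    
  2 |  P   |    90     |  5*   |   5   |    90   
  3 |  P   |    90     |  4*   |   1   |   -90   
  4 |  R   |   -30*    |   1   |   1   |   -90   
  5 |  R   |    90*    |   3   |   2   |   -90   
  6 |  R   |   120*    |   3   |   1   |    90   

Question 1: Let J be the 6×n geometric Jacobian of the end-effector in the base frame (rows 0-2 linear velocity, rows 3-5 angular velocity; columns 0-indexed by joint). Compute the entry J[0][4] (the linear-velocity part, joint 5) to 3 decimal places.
axis z_4 = (-0.4330,-0.7500,0.5000); lever o_n−o_4 = (-2.9731,-2.1495,-1.5311)
cross product → J_v[:, 4] = (2.2231,-2.1495,-1.2990)
J_ω[:, 4] = z_4
entry J[0][4] = 2.2231

2.223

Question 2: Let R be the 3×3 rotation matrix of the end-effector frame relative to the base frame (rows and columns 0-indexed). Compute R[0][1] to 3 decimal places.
-0.250

End-effector y-axis (col 1 of R) = (-0.2500,-0.4330,-0.8660)
R[0][1] = -0.2500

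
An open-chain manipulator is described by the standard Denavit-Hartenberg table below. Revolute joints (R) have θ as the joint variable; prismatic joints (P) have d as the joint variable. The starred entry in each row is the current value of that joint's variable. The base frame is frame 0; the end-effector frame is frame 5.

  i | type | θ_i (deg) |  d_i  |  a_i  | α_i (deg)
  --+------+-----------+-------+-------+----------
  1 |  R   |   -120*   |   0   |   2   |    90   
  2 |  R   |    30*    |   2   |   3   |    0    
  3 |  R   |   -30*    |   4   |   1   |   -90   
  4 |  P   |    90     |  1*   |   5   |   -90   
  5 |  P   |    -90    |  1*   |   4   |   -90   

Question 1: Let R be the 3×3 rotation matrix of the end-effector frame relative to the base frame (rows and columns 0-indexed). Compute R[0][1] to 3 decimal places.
End-effector y-axis (col 1 of R) = (-0.5000,-0.8660,-0.0000)
R[0][1] = -0.5000

-0.500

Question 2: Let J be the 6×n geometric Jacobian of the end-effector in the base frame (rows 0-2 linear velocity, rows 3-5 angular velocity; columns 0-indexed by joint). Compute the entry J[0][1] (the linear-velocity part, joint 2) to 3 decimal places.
3.250

axis z_1 = (-0.8660,0.5000,0.0000); lever o_n−o_1 = (-2.1651,-1.7500,6.5000)
cross product → J_v[:, 1] = (3.2500,5.6292,2.5981)
J_ω[:, 1] = z_1
entry J[0][1] = 3.2500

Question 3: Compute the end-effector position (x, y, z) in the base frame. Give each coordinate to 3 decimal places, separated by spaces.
after link 1: o_1 = (-1.0000, -1.7321, 0.0000)
after link 2: o_2 = (-4.0311, -2.9821, 1.5000)
after link 3: o_3 = (-7.9952, -1.8481, 1.5000)
after link 4: o_4 = (-3.6651, -4.3481, 2.5000)
after link 5: o_5 = (-3.1651, -3.4821, 6.5000)

-3.165 -3.482 6.500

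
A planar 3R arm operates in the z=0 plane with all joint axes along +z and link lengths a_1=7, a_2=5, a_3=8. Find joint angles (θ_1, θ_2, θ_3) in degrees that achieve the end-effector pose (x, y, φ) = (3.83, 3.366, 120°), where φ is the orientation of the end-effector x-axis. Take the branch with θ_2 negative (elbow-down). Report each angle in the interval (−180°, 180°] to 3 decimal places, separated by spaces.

wrist centre = target − a_3·(cos φ, sin φ) = (7.8300, -3.5622)
cos θ_2 = (73.9982−7²−5²)/(2·7·5) = -0.0000; θ_2 = -90.0015° (elbow-down)
β = atan2(-3.5622,7.8300) = -24.4628°; ψ = atan2(-5.0000,6.9999) = -35.5382°
θ_1 = β − ψ = 11.0754°
θ_3 = φ − θ_1 − θ_2 = -161.0739° (wrapped to (-180°,180°])

11.075 -90.001 -161.074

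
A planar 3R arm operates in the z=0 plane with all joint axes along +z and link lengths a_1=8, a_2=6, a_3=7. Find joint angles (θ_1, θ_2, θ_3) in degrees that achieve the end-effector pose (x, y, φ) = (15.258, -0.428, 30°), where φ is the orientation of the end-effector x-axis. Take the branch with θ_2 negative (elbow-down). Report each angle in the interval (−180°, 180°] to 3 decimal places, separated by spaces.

13.742 -90.005 106.263

wrist centre = target − a_3·(cos φ, sin φ) = (9.1958, -3.9280)
cos θ_2 = (99.9923−8²−6²)/(2·8·6) = -0.0001; θ_2 = -90.0046° (elbow-down)
β = atan2(-3.9280,9.1958) = -23.1298°; ψ = atan2(-6.0000,7.9995) = -36.8715°
θ_1 = β − ψ = 13.7418°
θ_3 = φ − θ_1 − θ_2 = 106.2628° (wrapped to (-180°,180°])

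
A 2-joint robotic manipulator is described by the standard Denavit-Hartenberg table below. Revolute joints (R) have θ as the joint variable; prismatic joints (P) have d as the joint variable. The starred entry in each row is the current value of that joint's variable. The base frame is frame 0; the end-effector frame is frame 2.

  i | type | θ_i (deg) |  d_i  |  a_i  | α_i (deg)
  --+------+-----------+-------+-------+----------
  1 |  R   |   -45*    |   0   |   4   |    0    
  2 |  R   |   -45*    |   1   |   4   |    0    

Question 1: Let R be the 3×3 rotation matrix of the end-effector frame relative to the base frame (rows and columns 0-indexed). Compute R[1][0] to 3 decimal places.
End-effector x-axis (col 0 of R) = (0.0000,-1.0000,0.0000)
R[1][0] = -1.0000

-1.000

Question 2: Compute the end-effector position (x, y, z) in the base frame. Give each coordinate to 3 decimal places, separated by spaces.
after link 1: o_1 = (2.8284, -2.8284, 0.0000)
after link 2: o_2 = (2.8284, -6.8284, 1.0000)

2.828 -6.828 1.000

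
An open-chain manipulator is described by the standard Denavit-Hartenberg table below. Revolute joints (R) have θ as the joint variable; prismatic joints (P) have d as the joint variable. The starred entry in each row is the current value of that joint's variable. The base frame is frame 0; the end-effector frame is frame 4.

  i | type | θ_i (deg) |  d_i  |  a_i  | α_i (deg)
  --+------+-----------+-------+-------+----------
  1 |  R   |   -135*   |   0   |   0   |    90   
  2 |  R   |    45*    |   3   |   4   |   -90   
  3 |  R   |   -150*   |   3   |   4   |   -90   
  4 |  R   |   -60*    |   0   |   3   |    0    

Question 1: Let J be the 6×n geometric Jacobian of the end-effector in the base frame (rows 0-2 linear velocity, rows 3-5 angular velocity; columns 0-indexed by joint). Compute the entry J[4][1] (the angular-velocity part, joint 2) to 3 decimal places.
0.707

axis z_1 = (-0.7071,0.7071,0.0000); lever o_n−o_1 = (-0.8853,7.2465,3.4188)
cross product → J_v[:, 1] = (2.4175,2.4175,-4.4981)
J_ω[:, 1] = z_1
entry J[4][1] = 0.7071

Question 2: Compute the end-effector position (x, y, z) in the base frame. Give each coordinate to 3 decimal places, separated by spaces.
after link 1: o_1 = (0.0000, 0.0000, 0.0000)
after link 2: o_2 = (-4.1213, 0.1213, 2.8284)
after link 3: o_3 = (-2.3035, 4.7676, 2.5003)
after link 4: o_4 = (-0.8853, 7.2465, 3.4188)

-0.885 7.246 3.419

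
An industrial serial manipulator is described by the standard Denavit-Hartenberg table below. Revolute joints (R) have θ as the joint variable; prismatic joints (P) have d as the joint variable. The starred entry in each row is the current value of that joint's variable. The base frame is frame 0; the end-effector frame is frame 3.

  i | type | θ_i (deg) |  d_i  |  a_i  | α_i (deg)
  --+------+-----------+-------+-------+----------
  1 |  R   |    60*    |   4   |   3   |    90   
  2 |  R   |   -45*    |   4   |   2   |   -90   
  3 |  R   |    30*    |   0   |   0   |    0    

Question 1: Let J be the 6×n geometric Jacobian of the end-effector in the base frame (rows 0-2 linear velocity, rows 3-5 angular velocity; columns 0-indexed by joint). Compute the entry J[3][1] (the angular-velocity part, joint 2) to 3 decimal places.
0.866

axis z_1 = (0.8660,-0.5000,0.0000); lever o_n−o_1 = (4.1712,-0.7753,-1.4142)
cross product → J_v[:, 1] = (0.7071,1.2247,1.4142)
J_ω[:, 1] = z_1
entry J[3][1] = 0.8660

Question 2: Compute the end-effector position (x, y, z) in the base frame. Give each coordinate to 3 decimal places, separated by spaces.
5.671 1.823 2.586

after link 1: o_1 = (1.5000, 2.5981, 4.0000)
after link 2: o_2 = (5.6712, 1.8228, 2.5858)
after link 3: o_3 = (5.6712, 1.8228, 2.5858)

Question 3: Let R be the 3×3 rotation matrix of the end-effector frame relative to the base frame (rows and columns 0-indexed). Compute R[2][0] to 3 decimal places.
-0.612

End-effector x-axis (col 0 of R) = (-0.1268,0.7803,-0.6124)
R[2][0] = -0.6124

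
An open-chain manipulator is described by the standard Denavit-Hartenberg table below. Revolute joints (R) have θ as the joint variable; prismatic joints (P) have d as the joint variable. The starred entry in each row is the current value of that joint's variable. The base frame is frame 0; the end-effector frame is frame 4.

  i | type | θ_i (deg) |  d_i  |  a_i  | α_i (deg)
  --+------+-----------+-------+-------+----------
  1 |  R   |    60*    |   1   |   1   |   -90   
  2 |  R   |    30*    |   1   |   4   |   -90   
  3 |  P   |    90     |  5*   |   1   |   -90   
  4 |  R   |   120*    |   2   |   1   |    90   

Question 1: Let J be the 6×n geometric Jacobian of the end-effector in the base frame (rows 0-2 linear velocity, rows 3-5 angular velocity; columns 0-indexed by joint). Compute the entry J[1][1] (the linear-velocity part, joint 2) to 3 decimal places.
axis z_1 = (-0.8660,0.5000,0.0000); lever o_n−o_1 = (-0.6005,-0.0401,-4.5801)
cross product → J_v[:, 1] = (-2.2901,-3.9665,0.3349)
J_ω[:, 1] = z_1
entry J[1][1] = -3.9665

-3.967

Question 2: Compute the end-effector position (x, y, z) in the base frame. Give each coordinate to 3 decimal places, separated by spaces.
-0.100 0.826 -3.580

after link 1: o_1 = (0.5000, 0.8660, 1.0000)
after link 2: o_2 = (1.3660, 4.3660, -1.0000)
after link 3: o_3 = (0.9821, 1.7010, -5.3301)
after link 4: o_4 = (-0.1005, 0.8260, -3.5801)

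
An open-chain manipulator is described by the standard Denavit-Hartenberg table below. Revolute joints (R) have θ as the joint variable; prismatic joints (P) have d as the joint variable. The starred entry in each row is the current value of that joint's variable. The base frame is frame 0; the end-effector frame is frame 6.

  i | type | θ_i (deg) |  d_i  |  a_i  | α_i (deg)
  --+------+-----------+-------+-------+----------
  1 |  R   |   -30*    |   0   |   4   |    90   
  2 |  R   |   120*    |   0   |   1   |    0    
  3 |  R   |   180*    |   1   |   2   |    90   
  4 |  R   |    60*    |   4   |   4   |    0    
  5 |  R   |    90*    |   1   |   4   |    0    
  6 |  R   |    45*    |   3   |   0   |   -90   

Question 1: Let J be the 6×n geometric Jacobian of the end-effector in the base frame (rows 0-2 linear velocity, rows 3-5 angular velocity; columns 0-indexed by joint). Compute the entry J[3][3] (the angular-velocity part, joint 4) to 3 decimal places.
axis z_3 = (-0.7500,0.4330,-0.5000); lever o_n−o_3 = (-9.3660,-0.9019,-2.7321)
cross product → J_v[:, 3] = (-1.6340,2.6340,4.7321)
J_ω[:, 3] = z_3
entry J[3][3] = -0.7500

-0.750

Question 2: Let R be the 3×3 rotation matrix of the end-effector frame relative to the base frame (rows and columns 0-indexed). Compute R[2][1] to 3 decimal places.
0.500

End-effector y-axis (col 1 of R) = (0.7500,-0.4330,0.5000)
R[2][1] = 0.5000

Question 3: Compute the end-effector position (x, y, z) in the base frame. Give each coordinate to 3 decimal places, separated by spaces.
-5.969 -4.018 -3.598

after link 1: o_1 = (3.4641, -2.0000, 0.0000)
after link 2: o_2 = (3.0311, -1.7500, 0.8660)
after link 3: o_3 = (3.3971, -3.1160, -0.8660)
after link 4: o_4 = (-0.4689, -4.8840, -4.5981)
after link 5: o_5 = (-3.7189, -5.3170, -2.0981)
after link 6: o_6 = (-5.9689, -4.0179, -3.5981)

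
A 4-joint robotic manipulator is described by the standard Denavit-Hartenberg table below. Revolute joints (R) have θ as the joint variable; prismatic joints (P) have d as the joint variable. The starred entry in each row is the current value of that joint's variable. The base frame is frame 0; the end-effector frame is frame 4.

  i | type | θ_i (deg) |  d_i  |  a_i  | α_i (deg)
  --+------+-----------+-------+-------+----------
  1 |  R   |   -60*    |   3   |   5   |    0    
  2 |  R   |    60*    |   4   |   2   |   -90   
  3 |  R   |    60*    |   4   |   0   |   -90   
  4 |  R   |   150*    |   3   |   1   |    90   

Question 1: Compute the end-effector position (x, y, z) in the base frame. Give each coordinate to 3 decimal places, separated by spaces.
1.469 -0.830 6.250

after link 1: o_1 = (2.5000, -4.3301, 3.0000)
after link 2: o_2 = (4.5000, -4.3301, 7.0000)
after link 3: o_3 = (4.5000, -0.3301, 7.0000)
after link 4: o_4 = (1.4689, -0.8301, 6.2500)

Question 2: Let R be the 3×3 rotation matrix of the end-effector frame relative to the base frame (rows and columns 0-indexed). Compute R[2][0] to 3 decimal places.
0.750

End-effector x-axis (col 0 of R) = (-0.4330,-0.5000,0.7500)
R[2][0] = 0.7500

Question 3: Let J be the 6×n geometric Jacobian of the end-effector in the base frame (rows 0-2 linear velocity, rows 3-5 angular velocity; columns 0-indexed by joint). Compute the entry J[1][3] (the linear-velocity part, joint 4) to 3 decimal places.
0.866

axis z_3 = (-0.8660,0.0000,-0.5000); lever o_n−o_3 = (-3.0311,-0.5000,-0.7500)
cross product → J_v[:, 3] = (-0.2500,0.8660,0.4330)
J_ω[:, 3] = z_3
entry J[1][3] = 0.8660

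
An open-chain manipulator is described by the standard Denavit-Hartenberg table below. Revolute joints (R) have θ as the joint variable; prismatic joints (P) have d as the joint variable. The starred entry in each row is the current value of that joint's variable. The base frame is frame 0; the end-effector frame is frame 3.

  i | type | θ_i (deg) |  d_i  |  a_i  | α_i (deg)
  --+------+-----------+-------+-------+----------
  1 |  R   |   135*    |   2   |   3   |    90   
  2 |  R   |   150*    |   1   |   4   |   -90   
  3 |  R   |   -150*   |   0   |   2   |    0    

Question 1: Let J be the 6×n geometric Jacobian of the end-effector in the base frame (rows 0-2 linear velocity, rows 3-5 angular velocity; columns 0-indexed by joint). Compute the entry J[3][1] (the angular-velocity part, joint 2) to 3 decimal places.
0.707

axis z_1 = (0.7071,0.7071,0.0000); lever o_n−o_1 = (2.8030,0.0254,1.1340)
cross product → J_v[:, 1] = (0.8018,-0.8018,-1.9641)
J_ω[:, 1] = z_1
entry J[3][1] = 0.7071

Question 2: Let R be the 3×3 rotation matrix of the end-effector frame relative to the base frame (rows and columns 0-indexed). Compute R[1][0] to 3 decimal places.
End-effector x-axis (col 0 of R) = (-0.1768,0.8839,-0.4330)
R[1][0] = 0.8839

0.884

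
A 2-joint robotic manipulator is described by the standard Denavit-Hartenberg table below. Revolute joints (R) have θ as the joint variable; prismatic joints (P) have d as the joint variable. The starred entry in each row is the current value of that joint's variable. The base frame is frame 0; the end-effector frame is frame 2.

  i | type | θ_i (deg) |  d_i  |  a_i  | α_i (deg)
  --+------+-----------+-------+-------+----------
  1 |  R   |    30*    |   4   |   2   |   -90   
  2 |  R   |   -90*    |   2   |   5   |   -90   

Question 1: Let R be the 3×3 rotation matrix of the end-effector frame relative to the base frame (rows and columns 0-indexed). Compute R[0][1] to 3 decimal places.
0.500

End-effector y-axis (col 1 of R) = (0.5000,-0.8660,-0.0000)
R[0][1] = 0.5000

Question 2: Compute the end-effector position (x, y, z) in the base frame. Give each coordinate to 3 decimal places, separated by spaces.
after link 1: o_1 = (1.7321, 1.0000, 4.0000)
after link 2: o_2 = (0.7321, 2.7321, 9.0000)

0.732 2.732 9.000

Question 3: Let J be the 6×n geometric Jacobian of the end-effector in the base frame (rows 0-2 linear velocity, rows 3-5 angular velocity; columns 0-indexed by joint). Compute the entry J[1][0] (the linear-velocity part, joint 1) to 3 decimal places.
axis z_0 = ẑ; lever o_n−o_0 = (0.7321,2.7321,9.0000)
cross product → J_v[:, 0] = (-2.7321,0.7321,0.0000)
J_ω[:, 0] = z_0
entry J[1][0] = 0.7321

0.732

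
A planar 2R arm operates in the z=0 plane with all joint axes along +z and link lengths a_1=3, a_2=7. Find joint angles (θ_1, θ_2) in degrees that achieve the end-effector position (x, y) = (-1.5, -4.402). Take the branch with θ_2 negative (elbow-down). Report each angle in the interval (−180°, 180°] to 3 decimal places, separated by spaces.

cos θ_2 = (21.6276−3²−7²)/(2·3·7) = -0.8660; θ_2 = -149.9982° (elbow-down)
β = atan2(-4.4020,-1.5000) = -108.8168°; ψ = atan2(-3.5002,-3.0621) = -131.1803°
θ_1 = β − ψ = 22.3636°

22.364 -149.998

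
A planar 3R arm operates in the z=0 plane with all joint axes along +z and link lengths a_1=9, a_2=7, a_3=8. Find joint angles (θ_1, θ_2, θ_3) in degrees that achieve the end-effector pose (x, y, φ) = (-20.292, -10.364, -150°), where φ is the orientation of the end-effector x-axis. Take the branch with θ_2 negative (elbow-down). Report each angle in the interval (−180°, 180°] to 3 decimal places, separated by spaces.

wrist centre = target − a_3·(cos φ, sin φ) = (-13.3638, -6.3640)
cos θ_2 = (219.0916−9²−7²)/(2·9·7) = 0.7071; θ_2 = -45.0025° (elbow-down)
β = atan2(-6.3640,-13.3638) = -154.5357°; ψ = atan2(-4.9500,13.9495) = -19.5371°
θ_1 = β − ψ = -134.9985°
θ_3 = φ − θ_1 − θ_2 = 30.0010° (wrapped to (-180°,180°])

-134.999 -45.003 30.001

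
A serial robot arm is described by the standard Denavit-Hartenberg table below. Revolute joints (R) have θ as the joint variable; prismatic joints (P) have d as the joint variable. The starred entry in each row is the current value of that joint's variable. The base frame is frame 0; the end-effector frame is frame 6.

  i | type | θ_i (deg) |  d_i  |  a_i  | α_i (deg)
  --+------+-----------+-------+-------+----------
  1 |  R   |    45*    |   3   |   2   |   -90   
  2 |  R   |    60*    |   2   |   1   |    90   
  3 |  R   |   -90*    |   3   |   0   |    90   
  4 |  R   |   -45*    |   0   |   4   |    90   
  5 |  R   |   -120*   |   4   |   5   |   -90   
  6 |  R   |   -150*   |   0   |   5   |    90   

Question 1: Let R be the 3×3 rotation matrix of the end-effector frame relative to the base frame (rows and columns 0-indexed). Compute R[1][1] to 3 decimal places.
-0.631

End-effector y-axis (col 1 of R) = (0.2348,-0.6312,-0.7392)
R[1][1] = -0.6312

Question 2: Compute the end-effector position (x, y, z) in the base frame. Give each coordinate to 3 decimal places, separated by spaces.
after link 1: o_1 = (1.4142, 1.4142, 3.0000)
after link 2: o_2 = (0.3536, 3.1820, 2.1340)
after link 3: o_3 = (2.1907, 5.0191, 3.6340)
after link 4: o_4 = (2.4586, 1.2870, 2.2198)
after link 5: o_5 = (0.0900, 5.4185, -2.0606)
after link 6: o_6 = (-3.4233, 2.2401, -0.4623)

-3.423 2.240 -0.462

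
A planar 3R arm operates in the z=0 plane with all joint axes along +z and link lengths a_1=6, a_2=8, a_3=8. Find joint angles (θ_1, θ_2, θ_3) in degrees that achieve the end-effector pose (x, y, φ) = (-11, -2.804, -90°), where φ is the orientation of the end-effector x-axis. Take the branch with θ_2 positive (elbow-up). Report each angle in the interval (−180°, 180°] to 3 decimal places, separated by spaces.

wrist centre = target − a_3·(cos φ, sin φ) = (-11.0000, 5.1960)
cos θ_2 = (147.9984−6²−8²)/(2·6·8) = 0.5000; θ_2 = 60.0011° (elbow-up)
β = atan2(5.1960,-11.0000) = 154.7157°; ψ = atan2(6.9283,9.9999) = 34.7157°
θ_1 = β − ψ = 120.0000°
θ_3 = φ − θ_1 − θ_2 = 89.9989° (wrapped to (-180°,180°])

120.000 60.001 89.999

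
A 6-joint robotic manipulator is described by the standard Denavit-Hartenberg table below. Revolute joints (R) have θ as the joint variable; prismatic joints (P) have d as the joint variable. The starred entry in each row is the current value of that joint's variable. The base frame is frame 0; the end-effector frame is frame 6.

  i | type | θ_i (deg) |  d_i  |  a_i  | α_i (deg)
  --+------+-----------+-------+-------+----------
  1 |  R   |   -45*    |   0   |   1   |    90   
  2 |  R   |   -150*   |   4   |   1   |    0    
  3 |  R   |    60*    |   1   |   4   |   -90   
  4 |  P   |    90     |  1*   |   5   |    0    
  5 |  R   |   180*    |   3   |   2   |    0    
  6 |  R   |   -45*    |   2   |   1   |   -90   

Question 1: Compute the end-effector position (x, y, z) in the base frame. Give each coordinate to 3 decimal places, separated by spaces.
2.423 -6.252 -3.793

after link 1: o_1 = (0.7071, -0.7071, 0.0000)
after link 2: o_2 = (-2.7337, -2.9232, -0.5000)
after link 3: o_3 = (-3.4408, -3.6303, -4.5000)
after link 4: o_4 = (0.8018, -0.8018, -4.5000)
after link 5: o_5 = (1.5089, -4.3374, -4.5000)
after link 6: o_6 = (2.4232, -6.2516, -3.7929)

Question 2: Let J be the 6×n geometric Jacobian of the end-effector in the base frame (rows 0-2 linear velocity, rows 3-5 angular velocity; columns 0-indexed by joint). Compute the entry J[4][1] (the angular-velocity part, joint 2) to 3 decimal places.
-0.707

axis z_1 = (-0.7071,-0.7071,0.0000); lever o_n−o_1 = (1.7161,-5.5445,-3.7929)
cross product → J_v[:, 1] = (2.6820,-2.6820,5.1340)
J_ω[:, 1] = z_1
entry J[4][1] = -0.7071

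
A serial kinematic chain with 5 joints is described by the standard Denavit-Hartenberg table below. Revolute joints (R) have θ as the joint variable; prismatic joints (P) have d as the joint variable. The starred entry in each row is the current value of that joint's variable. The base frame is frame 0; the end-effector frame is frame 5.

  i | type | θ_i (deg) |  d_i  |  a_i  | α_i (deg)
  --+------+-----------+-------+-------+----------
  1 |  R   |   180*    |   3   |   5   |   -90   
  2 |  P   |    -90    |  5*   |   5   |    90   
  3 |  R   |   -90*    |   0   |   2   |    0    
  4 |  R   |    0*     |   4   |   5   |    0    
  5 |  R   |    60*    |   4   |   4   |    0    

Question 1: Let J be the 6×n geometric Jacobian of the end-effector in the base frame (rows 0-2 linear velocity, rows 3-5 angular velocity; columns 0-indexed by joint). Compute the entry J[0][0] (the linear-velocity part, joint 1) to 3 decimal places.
-4.000

axis z_0 = ẑ; lever o_n−o_0 = (3.0000,4.0000,11.4641)
cross product → J_v[:, 0] = (-4.0000,3.0000,0.0000)
J_ω[:, 0] = z_0
entry J[0][0] = -4.0000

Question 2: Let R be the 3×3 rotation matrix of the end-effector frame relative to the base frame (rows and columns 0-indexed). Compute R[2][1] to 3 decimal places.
End-effector y-axis (col 1 of R) = (-0.0000,-0.8660,0.5000)
R[2][1] = 0.5000

0.500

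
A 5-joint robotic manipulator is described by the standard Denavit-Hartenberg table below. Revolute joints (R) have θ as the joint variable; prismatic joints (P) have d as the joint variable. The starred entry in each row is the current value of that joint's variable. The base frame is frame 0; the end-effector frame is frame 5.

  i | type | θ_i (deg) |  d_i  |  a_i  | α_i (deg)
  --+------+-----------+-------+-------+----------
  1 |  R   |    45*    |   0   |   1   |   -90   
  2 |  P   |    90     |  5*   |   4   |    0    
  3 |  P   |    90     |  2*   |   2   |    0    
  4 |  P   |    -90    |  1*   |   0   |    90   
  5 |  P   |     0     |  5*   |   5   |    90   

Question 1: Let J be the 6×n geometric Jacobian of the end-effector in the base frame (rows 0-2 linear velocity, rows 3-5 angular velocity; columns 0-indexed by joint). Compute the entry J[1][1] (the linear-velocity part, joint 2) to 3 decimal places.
prismatic axis z_1 = (-0.7071,0.7071,0.0000)
J_v[:, 1] = z_1; J_ω[:, 1] = (0,0,0)
entry J[1][1] = 0.7071

0.707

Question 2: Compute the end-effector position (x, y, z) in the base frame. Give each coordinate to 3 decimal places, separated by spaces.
after link 1: o_1 = (0.7071, 0.7071, 0.0000)
after link 2: o_2 = (-2.8284, 4.2426, -4.0000)
after link 3: o_3 = (-5.6569, 4.2426, -4.0000)
after link 4: o_4 = (-6.3640, 4.9497, -4.0000)
after link 5: o_5 = (-2.8284, 8.4853, -9.0000)

-2.828 8.485 -9.000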